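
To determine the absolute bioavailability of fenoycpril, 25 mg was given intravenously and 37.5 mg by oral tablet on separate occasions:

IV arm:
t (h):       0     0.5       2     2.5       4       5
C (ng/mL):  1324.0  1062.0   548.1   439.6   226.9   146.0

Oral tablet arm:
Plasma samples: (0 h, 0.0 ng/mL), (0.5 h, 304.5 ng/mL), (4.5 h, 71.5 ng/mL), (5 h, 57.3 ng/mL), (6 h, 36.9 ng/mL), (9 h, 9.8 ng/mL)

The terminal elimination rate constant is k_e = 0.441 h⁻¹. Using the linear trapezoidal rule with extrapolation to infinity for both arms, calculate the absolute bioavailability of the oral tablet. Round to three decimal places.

F = 0.217

Trapezoidal AUC_0→5 (IV):
  [0→0.5]: (1324.0+1062.0)/2 × 0.5 = 596.5
  [0.5→2]: (1062.0+548.1)/2 × 1.5 = 1207.575
  [2→2.5]: (548.1+439.6)/2 × 0.5 = 246.925
  [2.5→4]: (439.6+226.9)/2 × 1.5 = 499.875
  [4→5]: (226.9+146.0)/2 × 1 = 186.45
  Sum = 2737.325 ng/mL·h
IV tail: 146.0/0.441 = 331.066; AUC_iv,0→∞ = 2737.325 + 331.066 = 3068.391 ng/mL·h
Trapezoidal AUC_0→9 (oral tablet):
  [0→0.5]: (0.0+304.5)/2 × 0.5 = 76.125
  [0.5→4.5]: (304.5+71.5)/2 × 4 = 752.0
  [4.5→5]: (71.5+57.3)/2 × 0.5 = 32.2
  [5→6]: (57.3+36.9)/2 × 1 = 47.1
  [6→9]: (36.9+9.8)/2 × 3 = 70.05
  Sum = 977.475 ng/mL·h
oral tablet tail: 9.8/0.441 = 22.222; AUC_ev,0→∞ = 977.475 + 22.222 = 999.697 ng/mL·h
F = (AUC_ev/D_ev)/(AUC_iv/D_iv) = (999.697/37.5)/(3068.391/25) = 26.6586/122.73564 = 0.2172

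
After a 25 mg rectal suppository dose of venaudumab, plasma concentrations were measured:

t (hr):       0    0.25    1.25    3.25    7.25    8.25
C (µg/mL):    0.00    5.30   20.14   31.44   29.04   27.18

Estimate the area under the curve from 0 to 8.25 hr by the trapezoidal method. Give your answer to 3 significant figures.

AUC = 214 µg/mL·hr

Trapezoidal AUC_0→8.25:
  [0→0.25]: (0.00+5.30)/2 × 0.25 = 0.6625
  [0.25→1.25]: (5.30+20.14)/2 × 1 = 12.72
  [1.25→3.25]: (20.14+31.44)/2 × 2 = 51.58
  [3.25→7.25]: (31.44+29.04)/2 × 4 = 120.96
  [7.25→8.25]: (29.04+27.18)/2 × 1 = 28.11
  Sum = 214.0325 µg/mL·hr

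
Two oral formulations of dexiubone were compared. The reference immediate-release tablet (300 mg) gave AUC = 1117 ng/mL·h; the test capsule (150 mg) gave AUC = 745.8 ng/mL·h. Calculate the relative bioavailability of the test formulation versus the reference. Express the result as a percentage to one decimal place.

F_rel = (AUC_test/D_test) / (AUC_ref/D_ref)
      = (745.8/150) / (1117/300)
      = 4.972 / 3.72333 = 1.3354 = 133.54%

F_rel = 133.5%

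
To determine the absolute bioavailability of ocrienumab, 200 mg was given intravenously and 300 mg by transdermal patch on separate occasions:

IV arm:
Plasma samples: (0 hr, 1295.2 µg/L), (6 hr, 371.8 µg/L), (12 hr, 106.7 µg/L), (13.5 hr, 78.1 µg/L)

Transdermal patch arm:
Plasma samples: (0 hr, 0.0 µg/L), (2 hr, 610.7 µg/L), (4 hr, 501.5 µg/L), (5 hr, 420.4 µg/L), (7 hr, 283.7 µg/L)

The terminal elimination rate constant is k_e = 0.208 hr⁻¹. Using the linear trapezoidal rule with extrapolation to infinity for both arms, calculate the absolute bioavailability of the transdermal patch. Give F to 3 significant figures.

Trapezoidal AUC_0→13.5 (IV):
  [0→6]: (1295.2+371.8)/2 × 6 = 5001.0
  [6→12]: (371.8+106.7)/2 × 6 = 1435.5
  [12→13.5]: (106.7+78.1)/2 × 1.5 = 138.6
  Sum = 6575.1 µg/L·hr
IV tail: 78.1/0.208 = 375.481; AUC_iv,0→∞ = 6575.1 + 375.481 = 6950.581 µg/L·hr
Trapezoidal AUC_0→7 (transdermal patch):
  [0→2]: (0.0+610.7)/2 × 2 = 610.7
  [2→4]: (610.7+501.5)/2 × 2 = 1112.2
  [4→5]: (501.5+420.4)/2 × 1 = 460.95
  [5→7]: (420.4+283.7)/2 × 2 = 704.1
  Sum = 2887.95 µg/L·hr
transdermal patch tail: 283.7/0.208 = 1363.942; AUC_ev,0→∞ = 2887.95 + 1363.942 = 4251.892 µg/L·hr
F = (AUC_ev/D_ev)/(AUC_iv/D_iv) = (4251.892/300)/(6950.581/200) = 14.173/34.752905 = 0.4078

F = 0.408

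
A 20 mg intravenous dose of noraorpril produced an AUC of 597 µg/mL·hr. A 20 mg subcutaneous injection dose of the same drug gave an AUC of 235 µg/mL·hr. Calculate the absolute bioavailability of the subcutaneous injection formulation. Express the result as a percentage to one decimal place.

F = 39.4%

F = (AUC_ev / D_ev) / (AUC_iv / D_iv)
  = (235/20) / (597/20)
  = 11.75 / 29.85 = 0.3936
  = 39.36%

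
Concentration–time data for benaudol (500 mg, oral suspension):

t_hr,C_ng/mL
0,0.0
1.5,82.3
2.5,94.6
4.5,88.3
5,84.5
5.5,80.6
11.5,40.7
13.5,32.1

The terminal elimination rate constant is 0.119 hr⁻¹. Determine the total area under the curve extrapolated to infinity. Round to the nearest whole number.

AUC = 1124 ng/mL·hr

Trapezoidal AUC_0→13.5:
  [0→1.5]: (0.0+82.3)/2 × 1.5 = 61.725
  [1.5→2.5]: (82.3+94.6)/2 × 1 = 88.45
  [2.5→4.5]: (94.6+88.3)/2 × 2 = 182.9
  [4.5→5]: (88.3+84.5)/2 × 0.5 = 43.2
  [5→5.5]: (84.5+80.6)/2 × 0.5 = 41.275
  [5.5→11.5]: (80.6+40.7)/2 × 6 = 363.9
  [11.5→13.5]: (40.7+32.1)/2 × 2 = 72.8
  Sum = 854.25 ng/mL·hr
Extrapolated tail: C_last / k_e = 32.1 / 0.119 = 269.748
AUC_0→∞ = 854.25 + 269.748 = 1123.998 ng/mL·hr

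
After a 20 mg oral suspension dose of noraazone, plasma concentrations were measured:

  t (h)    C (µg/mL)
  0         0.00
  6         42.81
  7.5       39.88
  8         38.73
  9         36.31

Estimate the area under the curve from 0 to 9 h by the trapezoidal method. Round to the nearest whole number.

Trapezoidal AUC_0→9:
  [0→6]: (0.00+42.81)/2 × 6 = 128.43
  [6→7.5]: (42.81+39.88)/2 × 1.5 = 62.0175
  [7.5→8]: (39.88+38.73)/2 × 0.5 = 19.6525
  [8→9]: (38.73+36.31)/2 × 1 = 37.52
  Sum = 247.62 µg/mL·h

AUC = 248 µg/mL·h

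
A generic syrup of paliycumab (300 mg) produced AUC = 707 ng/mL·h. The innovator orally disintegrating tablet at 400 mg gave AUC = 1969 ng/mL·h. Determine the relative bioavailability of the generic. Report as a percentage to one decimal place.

F_rel = (AUC_test/D_test) / (AUC_ref/D_ref)
      = (707/300) / (1969/400)
      = 2.35667 / 4.9225 = 0.4788 = 47.88%

F_rel = 47.9%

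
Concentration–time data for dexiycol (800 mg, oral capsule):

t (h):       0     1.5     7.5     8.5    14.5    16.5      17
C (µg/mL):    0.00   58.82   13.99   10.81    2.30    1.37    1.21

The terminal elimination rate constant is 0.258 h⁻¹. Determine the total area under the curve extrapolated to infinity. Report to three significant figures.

AUC = 323 µg/mL·h

Trapezoidal AUC_0→17:
  [0→1.5]: (0.00+58.82)/2 × 1.5 = 44.115
  [1.5→7.5]: (58.82+13.99)/2 × 6 = 218.43
  [7.5→8.5]: (13.99+10.81)/2 × 1 = 12.4
  [8.5→14.5]: (10.81+2.30)/2 × 6 = 39.33
  [14.5→16.5]: (2.30+1.37)/2 × 2 = 3.67
  [16.5→17]: (1.37+1.21)/2 × 0.5 = 0.645
  Sum = 318.59 µg/mL·h
Extrapolated tail: C_last / k_e = 1.21 / 0.258 = 4.690
AUC_0→∞ = 318.59 + 4.690 = 323.28 µg/mL·h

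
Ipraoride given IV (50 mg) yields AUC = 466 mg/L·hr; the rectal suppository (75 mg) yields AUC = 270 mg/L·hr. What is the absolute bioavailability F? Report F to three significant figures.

F = (AUC_ev / D_ev) / (AUC_iv / D_iv)
  = (270/75) / (466/50)
  = 3.6 / 9.32 = 0.3863

F = 0.386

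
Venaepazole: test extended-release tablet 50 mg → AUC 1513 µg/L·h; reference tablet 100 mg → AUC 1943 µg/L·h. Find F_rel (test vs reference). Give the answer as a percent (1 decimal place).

F_rel = 155.7%

F_rel = (AUC_test/D_test) / (AUC_ref/D_ref)
      = (1513/50) / (1943/100)
      = 30.26 / 19.43 = 1.5574 = 155.74%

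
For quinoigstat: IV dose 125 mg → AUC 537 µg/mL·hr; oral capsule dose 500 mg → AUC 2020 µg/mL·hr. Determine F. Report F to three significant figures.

F = (AUC_ev / D_ev) / (AUC_iv / D_iv)
  = (2020/500) / (537/125)
  = 4.04 / 4.296 = 0.9404

F = 0.940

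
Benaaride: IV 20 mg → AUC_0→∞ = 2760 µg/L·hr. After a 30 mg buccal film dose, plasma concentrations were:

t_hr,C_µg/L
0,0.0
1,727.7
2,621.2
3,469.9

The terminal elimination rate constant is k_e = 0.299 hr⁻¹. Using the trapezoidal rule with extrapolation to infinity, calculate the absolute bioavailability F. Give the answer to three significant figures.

F = 0.762

Trapezoidal AUC_0→3 (buccal film):
  [0→1]: (0.0+727.7)/2 × 1 = 363.85
  [1→2]: (727.7+621.2)/2 × 1 = 674.45
  [2→3]: (621.2+469.9)/2 × 1 = 545.55
  Sum = 1583.85 µg/L·hr
Tail: C_last/k_e = 469.9/0.299 = 1571.572
AUC_0→∞ (buccal film) = 1583.85 + 1571.572 = 3155.422 µg/L·hr
F = (AUC_ev/D_ev)/(AUC_iv/D_iv) = (3155.422/30)/(2760/20) = 105.181/138 = 0.7622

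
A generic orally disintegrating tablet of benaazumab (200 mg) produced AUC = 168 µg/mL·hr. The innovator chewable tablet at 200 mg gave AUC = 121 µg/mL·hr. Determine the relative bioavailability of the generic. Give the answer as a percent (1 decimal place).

F_rel = (AUC_test/D_test) / (AUC_ref/D_ref)
      = (168/200) / (121/200)
      = 0.84 / 0.605 = 1.3884 = 138.84%

F_rel = 138.8%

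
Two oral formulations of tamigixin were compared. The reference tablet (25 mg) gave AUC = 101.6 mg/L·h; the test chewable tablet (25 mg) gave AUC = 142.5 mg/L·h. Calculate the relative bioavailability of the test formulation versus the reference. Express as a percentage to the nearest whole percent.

F_rel = 140%

F_rel = (AUC_test/D_test) / (AUC_ref/D_ref)
      = (142.5/25) / (101.6/25)
      = 5.7 / 4.064 = 1.4026 = 140.26%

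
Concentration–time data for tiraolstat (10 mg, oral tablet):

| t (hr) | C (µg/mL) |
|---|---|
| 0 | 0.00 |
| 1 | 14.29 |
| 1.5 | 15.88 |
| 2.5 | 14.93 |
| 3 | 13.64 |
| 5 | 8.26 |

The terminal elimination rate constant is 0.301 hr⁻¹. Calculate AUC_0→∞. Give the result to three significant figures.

Trapezoidal AUC_0→5:
  [0→1]: (0.00+14.29)/2 × 1 = 7.145
  [1→1.5]: (14.29+15.88)/2 × 0.5 = 7.5425
  [1.5→2.5]: (15.88+14.93)/2 × 1 = 15.405
  [2.5→3]: (14.93+13.64)/2 × 0.5 = 7.1425
  [3→5]: (13.64+8.26)/2 × 2 = 21.9
  Sum = 59.135 µg/mL·hr
Extrapolated tail: C_last / k_e = 8.26 / 0.301 = 27.442
AUC_0→∞ = 59.135 + 27.442 = 86.577 µg/mL·hr

AUC = 86.6 µg/mL·hr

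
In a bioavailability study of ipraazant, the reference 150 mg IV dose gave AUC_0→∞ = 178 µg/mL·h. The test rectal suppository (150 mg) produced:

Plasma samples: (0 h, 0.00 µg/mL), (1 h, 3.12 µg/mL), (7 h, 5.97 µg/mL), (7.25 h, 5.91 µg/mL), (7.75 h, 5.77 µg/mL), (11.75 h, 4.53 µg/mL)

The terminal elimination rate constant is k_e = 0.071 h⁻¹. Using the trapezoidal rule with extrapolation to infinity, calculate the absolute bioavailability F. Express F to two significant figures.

F = 0.66

Trapezoidal AUC_0→11.75 (rectal suppository):
  [0→1]: (0.00+3.12)/2 × 1 = 1.56
  [1→7]: (3.12+5.97)/2 × 6 = 27.27
  [7→7.25]: (5.97+5.91)/2 × 0.25 = 1.485
  [7.25→7.75]: (5.91+5.77)/2 × 0.5 = 2.92
  [7.75→11.75]: (5.77+4.53)/2 × 4 = 20.6
  Sum = 53.835 µg/mL·h
Tail: C_last/k_e = 4.53/0.071 = 63.803
AUC_0→∞ (rectal suppository) = 53.835 + 63.803 = 117.638 µg/mL·h
F = (AUC_ev/D_ev)/(AUC_iv/D_iv) = (117.638/150)/(178/150) = 0.784253/1.18667 = 0.6609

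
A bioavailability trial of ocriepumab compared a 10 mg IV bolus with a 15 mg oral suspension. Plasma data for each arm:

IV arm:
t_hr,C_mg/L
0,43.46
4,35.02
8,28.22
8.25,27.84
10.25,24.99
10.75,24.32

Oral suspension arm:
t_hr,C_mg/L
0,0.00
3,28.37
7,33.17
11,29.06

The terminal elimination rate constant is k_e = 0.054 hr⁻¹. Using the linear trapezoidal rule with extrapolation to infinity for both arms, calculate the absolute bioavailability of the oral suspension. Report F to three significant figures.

Trapezoidal AUC_0→10.75 (IV):
  [0→4]: (43.46+35.02)/2 × 4 = 156.96
  [4→8]: (35.02+28.22)/2 × 4 = 126.48
  [8→8.25]: (28.22+27.84)/2 × 0.25 = 7.0075
  [8.25→10.25]: (27.84+24.99)/2 × 2 = 52.83
  [10.25→10.75]: (24.99+24.32)/2 × 0.5 = 12.3275
  Sum = 355.605 mg/L·hr
IV tail: 24.32/0.054 = 450.370; AUC_iv,0→∞ = 355.605 + 450.370 = 805.975 mg/L·hr
Trapezoidal AUC_0→11 (oral suspension):
  [0→3]: (0.00+28.37)/2 × 3 = 42.555
  [3→7]: (28.37+33.17)/2 × 4 = 123.08
  [7→11]: (33.17+29.06)/2 × 4 = 124.46
  Sum = 290.095 mg/L·hr
oral suspension tail: 29.06/0.054 = 538.148; AUC_ev,0→∞ = 290.095 + 538.148 = 828.243 mg/L·hr
F = (AUC_ev/D_ev)/(AUC_iv/D_iv) = (828.243/15)/(805.975/10) = 55.2162/80.5975 = 0.6851

F = 0.685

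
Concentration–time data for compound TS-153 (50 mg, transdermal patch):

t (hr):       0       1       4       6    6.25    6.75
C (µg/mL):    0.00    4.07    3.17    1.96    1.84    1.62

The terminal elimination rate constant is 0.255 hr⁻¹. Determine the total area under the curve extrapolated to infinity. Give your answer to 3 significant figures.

AUC = 25.7 µg/mL·hr

Trapezoidal AUC_0→6.75:
  [0→1]: (0.00+4.07)/2 × 1 = 2.035
  [1→4]: (4.07+3.17)/2 × 3 = 10.86
  [4→6]: (3.17+1.96)/2 × 2 = 5.13
  [6→6.25]: (1.96+1.84)/2 × 0.25 = 0.475
  [6.25→6.75]: (1.84+1.62)/2 × 0.5 = 0.865
  Sum = 19.365 µg/mL·hr
Extrapolated tail: C_last / k_e = 1.62 / 0.255 = 6.353
AUC_0→∞ = 19.365 + 6.353 = 25.718 µg/mL·hr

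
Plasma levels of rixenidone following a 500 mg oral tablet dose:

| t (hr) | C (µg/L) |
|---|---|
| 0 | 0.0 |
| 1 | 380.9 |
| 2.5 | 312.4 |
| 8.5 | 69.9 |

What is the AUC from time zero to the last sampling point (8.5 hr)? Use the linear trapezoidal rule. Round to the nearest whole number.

AUC = 1857 µg/L·hr

Trapezoidal AUC_0→8.5:
  [0→1]: (0.0+380.9)/2 × 1 = 190.45
  [1→2.5]: (380.9+312.4)/2 × 1.5 = 519.975
  [2.5→8.5]: (312.4+69.9)/2 × 6 = 1146.9
  Sum = 1857.325 µg/L·hr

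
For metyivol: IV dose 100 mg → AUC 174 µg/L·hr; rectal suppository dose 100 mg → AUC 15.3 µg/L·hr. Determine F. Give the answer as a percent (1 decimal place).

F = (AUC_ev / D_ev) / (AUC_iv / D_iv)
  = (15.3/100) / (174/100)
  = 0.153 / 1.74 = 0.0879
  = 8.79%

F = 8.8%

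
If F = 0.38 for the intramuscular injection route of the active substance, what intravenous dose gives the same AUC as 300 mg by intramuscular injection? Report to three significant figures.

D_iv = 114 mg

Systemic exposure from an extravascular dose = F × D_ev, so the equivalent IV dose is F × D_ev.
D_iv = F × D_ev = 0.38 × 300 = 114 mg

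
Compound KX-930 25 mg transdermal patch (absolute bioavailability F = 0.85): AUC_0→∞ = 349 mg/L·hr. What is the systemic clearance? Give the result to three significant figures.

CL = 0.0609 L/hr

CL = F × Dose / AUC_0→∞
   = 0.85 × 25 / 349 = 0.0608883 L/hr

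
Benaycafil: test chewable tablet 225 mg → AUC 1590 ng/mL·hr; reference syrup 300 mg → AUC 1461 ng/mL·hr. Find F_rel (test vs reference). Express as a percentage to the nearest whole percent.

F_rel = 145%

F_rel = (AUC_test/D_test) / (AUC_ref/D_ref)
      = (1590/225) / (1461/300)
      = 7.06667 / 4.87 = 1.4511 = 145.11%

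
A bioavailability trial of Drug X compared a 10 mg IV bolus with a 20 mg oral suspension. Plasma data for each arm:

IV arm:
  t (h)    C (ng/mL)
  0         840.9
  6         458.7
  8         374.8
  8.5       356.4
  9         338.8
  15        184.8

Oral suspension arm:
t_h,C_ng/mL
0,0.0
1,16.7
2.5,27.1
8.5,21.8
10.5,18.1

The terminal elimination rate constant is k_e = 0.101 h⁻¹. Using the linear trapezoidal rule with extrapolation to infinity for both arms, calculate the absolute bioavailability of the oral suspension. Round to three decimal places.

F = 0.024

Trapezoidal AUC_0→15 (IV):
  [0→6]: (840.9+458.7)/2 × 6 = 3898.8
  [6→8]: (458.7+374.8)/2 × 2 = 833.5
  [8→8.5]: (374.8+356.4)/2 × 0.5 = 182.8
  [8.5→9]: (356.4+338.8)/2 × 0.5 = 173.8
  [9→15]: (338.8+184.8)/2 × 6 = 1570.8
  Sum = 6659.7 ng/mL·h
IV tail: 184.8/0.101 = 1829.703; AUC_iv,0→∞ = 6659.7 + 1829.703 = 8489.403 ng/mL·h
Trapezoidal AUC_0→10.5 (oral suspension):
  [0→1]: (0.0+16.7)/2 × 1 = 8.35
  [1→2.5]: (16.7+27.1)/2 × 1.5 = 32.85
  [2.5→8.5]: (27.1+21.8)/2 × 6 = 146.7
  [8.5→10.5]: (21.8+18.1)/2 × 2 = 39.9
  Sum = 227.8 ng/mL·h
oral suspension tail: 18.1/0.101 = 179.208; AUC_ev,0→∞ = 227.8 + 179.208 = 407.008 ng/mL·h
F = (AUC_ev/D_ev)/(AUC_iv/D_iv) = (407.008/20)/(8489.403/10) = 20.3504/848.9403 = 0.0240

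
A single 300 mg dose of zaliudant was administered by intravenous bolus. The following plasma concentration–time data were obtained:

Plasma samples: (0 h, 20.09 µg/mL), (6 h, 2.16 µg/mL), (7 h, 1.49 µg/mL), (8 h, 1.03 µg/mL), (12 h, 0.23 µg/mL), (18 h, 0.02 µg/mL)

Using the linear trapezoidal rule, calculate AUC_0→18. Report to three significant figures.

Trapezoidal AUC_0→18:
  [0→6]: (20.09+2.16)/2 × 6 = 66.75
  [6→7]: (2.16+1.49)/2 × 1 = 1.825
  [7→8]: (1.49+1.03)/2 × 1 = 1.26
  [8→12]: (1.03+0.23)/2 × 4 = 2.52
  [12→18]: (0.23+0.02)/2 × 6 = 0.75
  Sum = 73.105 µg/mL·h

AUC = 73.1 µg/mL·h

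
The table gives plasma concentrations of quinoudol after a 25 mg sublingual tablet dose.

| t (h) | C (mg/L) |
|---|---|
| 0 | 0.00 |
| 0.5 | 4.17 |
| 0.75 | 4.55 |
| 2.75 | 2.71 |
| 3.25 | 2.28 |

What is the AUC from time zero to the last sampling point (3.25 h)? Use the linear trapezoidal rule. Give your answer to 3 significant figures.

AUC = 10.6 mg/L·h

Trapezoidal AUC_0→3.25:
  [0→0.5]: (0.00+4.17)/2 × 0.5 = 1.0425
  [0.5→0.75]: (4.17+4.55)/2 × 0.25 = 1.09
  [0.75→2.75]: (4.55+2.71)/2 × 2 = 7.26
  [2.75→3.25]: (2.71+2.28)/2 × 0.5 = 1.2475
  Sum = 10.64 mg/L·h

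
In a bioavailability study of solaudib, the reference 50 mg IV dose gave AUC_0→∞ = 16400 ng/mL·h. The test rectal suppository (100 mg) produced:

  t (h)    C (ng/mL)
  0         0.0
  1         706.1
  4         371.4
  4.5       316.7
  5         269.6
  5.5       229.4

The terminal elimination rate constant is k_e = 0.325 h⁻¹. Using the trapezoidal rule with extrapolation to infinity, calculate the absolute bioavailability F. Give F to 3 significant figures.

F = 0.0951

Trapezoidal AUC_0→5.5 (rectal suppository):
  [0→1]: (0.0+706.1)/2 × 1 = 353.05
  [1→4]: (706.1+371.4)/2 × 3 = 1616.25
  [4→4.5]: (371.4+316.7)/2 × 0.5 = 172.025
  [4.5→5]: (316.7+269.6)/2 × 0.5 = 146.575
  [5→5.5]: (269.6+229.4)/2 × 0.5 = 124.75
  Sum = 2412.65 ng/mL·h
Tail: C_last/k_e = 229.4/0.325 = 705.846
AUC_0→∞ (rectal suppository) = 2412.65 + 705.846 = 3118.496 ng/mL·h
F = (AUC_ev/D_ev)/(AUC_iv/D_iv) = (3118.496/100)/(16400/50) = 31.18496/328 = 0.0951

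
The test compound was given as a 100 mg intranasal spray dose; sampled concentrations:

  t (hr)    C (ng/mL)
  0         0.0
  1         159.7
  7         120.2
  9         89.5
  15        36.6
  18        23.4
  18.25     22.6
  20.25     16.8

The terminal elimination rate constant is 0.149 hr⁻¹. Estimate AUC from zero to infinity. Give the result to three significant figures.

Trapezoidal AUC_0→20.25:
  [0→1]: (0.0+159.7)/2 × 1 = 79.85
  [1→7]: (159.7+120.2)/2 × 6 = 839.7
  [7→9]: (120.2+89.5)/2 × 2 = 209.7
  [9→15]: (89.5+36.6)/2 × 6 = 378.3
  [15→18]: (36.6+23.4)/2 × 3 = 90.0
  [18→18.25]: (23.4+22.6)/2 × 0.25 = 5.75
  [18.25→20.25]: (22.6+16.8)/2 × 2 = 39.4
  Sum = 1642.7 ng/mL·hr
Extrapolated tail: C_last / k_e = 16.8 / 0.149 = 112.752
AUC_0→∞ = 1642.7 + 112.752 = 1755.452 ng/mL·hr

AUC = 1760 ng/mL·hr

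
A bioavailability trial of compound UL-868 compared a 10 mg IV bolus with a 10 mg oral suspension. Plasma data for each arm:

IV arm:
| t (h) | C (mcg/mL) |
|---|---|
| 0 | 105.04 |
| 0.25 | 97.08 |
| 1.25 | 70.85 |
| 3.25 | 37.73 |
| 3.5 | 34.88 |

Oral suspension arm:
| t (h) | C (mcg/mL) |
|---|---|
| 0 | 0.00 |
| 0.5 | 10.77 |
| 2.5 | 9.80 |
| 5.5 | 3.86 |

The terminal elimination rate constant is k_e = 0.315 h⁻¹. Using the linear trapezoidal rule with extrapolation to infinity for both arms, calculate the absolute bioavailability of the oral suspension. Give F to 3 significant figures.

F = 0.166

Trapezoidal AUC_0→3.5 (IV):
  [0→0.25]: (105.04+97.08)/2 × 0.25 = 25.265
  [0.25→1.25]: (97.08+70.85)/2 × 1 = 83.965
  [1.25→3.25]: (70.85+37.73)/2 × 2 = 108.58
  [3.25→3.5]: (37.73+34.88)/2 × 0.25 = 9.07625
  Sum = 226.88625 mcg/mL·h
IV tail: 34.88/0.315 = 110.730; AUC_iv,0→∞ = 226.88625 + 110.730 = 337.61625 mcg/mL·h
Trapezoidal AUC_0→5.5 (oral suspension):
  [0→0.5]: (0.00+10.77)/2 × 0.5 = 2.6925
  [0.5→2.5]: (10.77+9.80)/2 × 2 = 20.57
  [2.5→5.5]: (9.80+3.86)/2 × 3 = 20.49
  Sum = 43.7525 mcg/mL·h
oral suspension tail: 3.86/0.315 = 12.254; AUC_ev,0→∞ = 43.7525 + 12.254 = 56.0065 mcg/mL·h
F = (AUC_ev/D_ev)/(AUC_iv/D_iv) = (56.0065/10)/(337.61625/10) = 5.60065/33.761625 = 0.1659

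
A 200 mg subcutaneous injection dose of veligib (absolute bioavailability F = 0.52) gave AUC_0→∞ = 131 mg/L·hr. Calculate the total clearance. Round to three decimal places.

CL = 0.794 L/hr

CL = F × Dose / AUC_0→∞
   = 0.52 × 200 / 131 = 0.793893 L/hr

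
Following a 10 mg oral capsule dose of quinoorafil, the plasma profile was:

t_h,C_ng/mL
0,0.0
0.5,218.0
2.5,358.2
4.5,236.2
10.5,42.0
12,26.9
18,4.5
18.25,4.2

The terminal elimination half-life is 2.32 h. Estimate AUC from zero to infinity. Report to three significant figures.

Trapezoidal AUC_0→18.25:
  [0→0.5]: (0.0+218.0)/2 × 0.5 = 54.5
  [0.5→2.5]: (218.0+358.2)/2 × 2 = 576.2
  [2.5→4.5]: (358.2+236.2)/2 × 2 = 594.4
  [4.5→10.5]: (236.2+42.0)/2 × 6 = 834.6
  [10.5→12]: (42.0+26.9)/2 × 1.5 = 51.675
  [12→18]: (26.9+4.5)/2 × 6 = 94.2
  [18→18.25]: (4.5+4.2)/2 × 0.25 = 1.0875
  Sum = 2206.6625 ng/mL·h
k_e = ln2 / t½ = 0.693147 / 2.32 = 0.2988 h^-1
Extrapolated tail: C_last / k_e = 4.2 / 0.2988 = 14.056
AUC_0→∞ = 2206.6625 + 14.056 = 2220.7185 ng/mL·h

AUC = 2220 ng/mL·h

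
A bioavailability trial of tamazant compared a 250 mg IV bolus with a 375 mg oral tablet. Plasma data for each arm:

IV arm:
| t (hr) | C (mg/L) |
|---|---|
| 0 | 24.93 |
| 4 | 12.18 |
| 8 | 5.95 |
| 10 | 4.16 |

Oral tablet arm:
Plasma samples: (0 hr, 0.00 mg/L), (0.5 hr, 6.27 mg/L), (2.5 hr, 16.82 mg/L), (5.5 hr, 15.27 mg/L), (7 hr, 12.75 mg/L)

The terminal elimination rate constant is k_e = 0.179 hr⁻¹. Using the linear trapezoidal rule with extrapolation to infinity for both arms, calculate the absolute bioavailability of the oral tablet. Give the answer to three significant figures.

F = 0.765

Trapezoidal AUC_0→10 (IV):
  [0→4]: (24.93+12.18)/2 × 4 = 74.22
  [4→8]: (12.18+5.95)/2 × 4 = 36.26
  [8→10]: (5.95+4.16)/2 × 2 = 10.11
  Sum = 120.59 mg/L·hr
IV tail: 4.16/0.179 = 23.240; AUC_iv,0→∞ = 120.59 + 23.240 = 143.83 mg/L·hr
Trapezoidal AUC_0→7 (oral tablet):
  [0→0.5]: (0.00+6.27)/2 × 0.5 = 1.5675
  [0.5→2.5]: (6.27+16.82)/2 × 2 = 23.09
  [2.5→5.5]: (16.82+15.27)/2 × 3 = 48.135
  [5.5→7]: (15.27+12.75)/2 × 1.5 = 21.015
  Sum = 93.8075 mg/L·hr
oral tablet tail: 12.75/0.179 = 71.229; AUC_ev,0→∞ = 93.8075 + 71.229 = 165.0365 mg/L·hr
F = (AUC_ev/D_ev)/(AUC_iv/D_iv) = (165.0365/375)/(143.83/250) = 0.440097/0.57532 = 0.7650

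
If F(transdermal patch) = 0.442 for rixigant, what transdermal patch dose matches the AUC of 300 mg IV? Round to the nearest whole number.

For equal systemic exposure: F × D_ev = D_iv
D_ev = D_iv / F = 300 / 0.442 = 678.733 mg

D_transdermal = 679 mg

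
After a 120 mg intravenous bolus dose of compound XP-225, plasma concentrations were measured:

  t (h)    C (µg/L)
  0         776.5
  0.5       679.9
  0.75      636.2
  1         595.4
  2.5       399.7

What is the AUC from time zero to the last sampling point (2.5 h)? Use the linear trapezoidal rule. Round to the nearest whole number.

Trapezoidal AUC_0→2.5:
  [0→0.5]: (776.5+679.9)/2 × 0.5 = 364.1
  [0.5→0.75]: (679.9+636.2)/2 × 0.25 = 164.5125
  [0.75→1]: (636.2+595.4)/2 × 0.25 = 153.95
  [1→2.5]: (595.4+399.7)/2 × 1.5 = 746.325
  Sum = 1428.8875 µg/L·h

AUC = 1429 µg/L·h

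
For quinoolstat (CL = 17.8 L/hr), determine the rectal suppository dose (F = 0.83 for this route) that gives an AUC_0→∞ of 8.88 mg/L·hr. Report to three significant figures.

Dose = 190 mg

Dose = CL × AUC_0→∞ / F
     = 17.8 × 8.88 / 0.83 = 190.439 mg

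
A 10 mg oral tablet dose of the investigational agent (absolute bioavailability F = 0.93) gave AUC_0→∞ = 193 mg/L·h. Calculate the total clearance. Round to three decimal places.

CL = 0.048 L/h

CL = F × Dose / AUC_0→∞
   = 0.93 × 10 / 193 = 0.0481865 L/h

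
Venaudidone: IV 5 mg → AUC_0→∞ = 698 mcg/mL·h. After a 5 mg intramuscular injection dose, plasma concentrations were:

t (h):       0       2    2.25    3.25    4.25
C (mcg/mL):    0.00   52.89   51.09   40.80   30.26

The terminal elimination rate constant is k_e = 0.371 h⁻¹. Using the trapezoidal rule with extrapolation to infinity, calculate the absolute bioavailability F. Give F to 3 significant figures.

Trapezoidal AUC_0→4.25 (intramuscular injection):
  [0→2]: (0.00+52.89)/2 × 2 = 52.89
  [2→2.25]: (52.89+51.09)/2 × 0.25 = 12.9975
  [2.25→3.25]: (51.09+40.80)/2 × 1 = 45.945
  [3.25→4.25]: (40.80+30.26)/2 × 1 = 35.53
  Sum = 147.3625 mcg/mL·h
Tail: C_last/k_e = 30.26/0.371 = 81.563
AUC_0→∞ (intramuscular injection) = 147.3625 + 81.563 = 228.9255 mcg/mL·h
F = (AUC_ev/D_ev)/(AUC_iv/D_iv) = (228.9255/5)/(698/5) = 45.7851/139.6 = 0.3280

F = 0.328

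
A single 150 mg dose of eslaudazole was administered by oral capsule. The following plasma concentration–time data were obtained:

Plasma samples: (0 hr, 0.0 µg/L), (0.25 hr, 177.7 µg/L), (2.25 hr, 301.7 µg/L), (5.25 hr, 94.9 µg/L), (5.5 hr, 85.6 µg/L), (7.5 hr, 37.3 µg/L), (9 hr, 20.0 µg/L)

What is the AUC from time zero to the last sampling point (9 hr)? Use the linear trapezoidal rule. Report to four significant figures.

Trapezoidal AUC_0→9:
  [0→0.25]: (0.0+177.7)/2 × 0.25 = 22.2125
  [0.25→2.25]: (177.7+301.7)/2 × 2 = 479.4
  [2.25→5.25]: (301.7+94.9)/2 × 3 = 594.9
  [5.25→5.5]: (94.9+85.6)/2 × 0.25 = 22.5625
  [5.5→7.5]: (85.6+37.3)/2 × 2 = 122.9
  [7.5→9]: (37.3+20.0)/2 × 1.5 = 42.975
  Sum = 1284.95 µg/L·hr

AUC = 1285 µg/L·hr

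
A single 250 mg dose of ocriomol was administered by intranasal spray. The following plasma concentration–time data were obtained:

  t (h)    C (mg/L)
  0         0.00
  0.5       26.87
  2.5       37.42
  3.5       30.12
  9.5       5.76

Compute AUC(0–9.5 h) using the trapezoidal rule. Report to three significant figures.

AUC = 212 mg/L·h

Trapezoidal AUC_0→9.5:
  [0→0.5]: (0.00+26.87)/2 × 0.5 = 6.7175
  [0.5→2.5]: (26.87+37.42)/2 × 2 = 64.29
  [2.5→3.5]: (37.42+30.12)/2 × 1 = 33.77
  [3.5→9.5]: (30.12+5.76)/2 × 6 = 107.64
  Sum = 212.4175 mg/L·h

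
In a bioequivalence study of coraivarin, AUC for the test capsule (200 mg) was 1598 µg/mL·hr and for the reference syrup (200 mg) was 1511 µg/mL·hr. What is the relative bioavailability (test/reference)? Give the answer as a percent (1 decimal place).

F_rel = 105.8%

F_rel = (AUC_test/D_test) / (AUC_ref/D_ref)
      = (1598/200) / (1511/200)
      = 7.99 / 7.555 = 1.0576 = 105.76%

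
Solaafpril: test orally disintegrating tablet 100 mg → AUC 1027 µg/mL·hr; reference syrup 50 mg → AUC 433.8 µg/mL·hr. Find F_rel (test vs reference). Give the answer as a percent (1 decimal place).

F_rel = (AUC_test/D_test) / (AUC_ref/D_ref)
      = (1027/100) / (433.8/50)
      = 10.27 / 8.676 = 1.1837 = 118.37%

F_rel = 118.4%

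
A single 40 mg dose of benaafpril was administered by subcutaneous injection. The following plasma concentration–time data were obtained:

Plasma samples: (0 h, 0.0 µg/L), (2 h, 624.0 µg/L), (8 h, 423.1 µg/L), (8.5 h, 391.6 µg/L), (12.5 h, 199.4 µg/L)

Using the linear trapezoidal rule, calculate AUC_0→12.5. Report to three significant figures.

Trapezoidal AUC_0→12.5:
  [0→2]: (0.0+624.0)/2 × 2 = 624.0
  [2→8]: (624.0+423.1)/2 × 6 = 3141.3
  [8→8.5]: (423.1+391.6)/2 × 0.5 = 203.675
  [8.5→12.5]: (391.6+199.4)/2 × 4 = 1182.0
  Sum = 5150.975 µg/L·h

AUC = 5150 µg/L·h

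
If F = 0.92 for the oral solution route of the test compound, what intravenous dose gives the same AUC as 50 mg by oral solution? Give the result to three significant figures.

D_iv = 46.0 mg

Systemic exposure from an extravascular dose = F × D_ev, so the equivalent IV dose is F × D_ev.
D_iv = F × D_ev = 0.92 × 50 = 46 mg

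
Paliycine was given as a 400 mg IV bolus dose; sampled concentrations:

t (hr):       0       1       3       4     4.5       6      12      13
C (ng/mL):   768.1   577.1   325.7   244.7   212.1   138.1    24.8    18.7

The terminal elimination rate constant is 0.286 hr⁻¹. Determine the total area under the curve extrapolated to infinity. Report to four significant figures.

Trapezoidal AUC_0→13:
  [0→1]: (768.1+577.1)/2 × 1 = 672.6
  [1→3]: (577.1+325.7)/2 × 2 = 902.8
  [3→4]: (325.7+244.7)/2 × 1 = 285.2
  [4→4.5]: (244.7+212.1)/2 × 0.5 = 114.2
  [4.5→6]: (212.1+138.1)/2 × 1.5 = 262.65
  [6→12]: (138.1+24.8)/2 × 6 = 488.7
  [12→13]: (24.8+18.7)/2 × 1 = 21.75
  Sum = 2747.9 ng/mL·hr
Extrapolated tail: C_last / k_e = 18.7 / 0.286 = 65.385
AUC_0→∞ = 2747.9 + 65.385 = 2813.285 ng/mL·hr

AUC = 2813 ng/mL·hr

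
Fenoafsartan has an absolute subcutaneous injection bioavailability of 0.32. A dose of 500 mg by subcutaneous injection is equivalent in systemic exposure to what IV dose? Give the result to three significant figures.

Systemic exposure from an extravascular dose = F × D_ev, so the equivalent IV dose is F × D_ev.
D_iv = F × D_ev = 0.32 × 500 = 160 mg

D_iv = 160 mg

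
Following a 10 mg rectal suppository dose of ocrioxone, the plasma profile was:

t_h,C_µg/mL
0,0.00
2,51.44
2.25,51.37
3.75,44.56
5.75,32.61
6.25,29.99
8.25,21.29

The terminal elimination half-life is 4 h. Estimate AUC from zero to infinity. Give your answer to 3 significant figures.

Trapezoidal AUC_0→8.25:
  [0→2]: (0.00+51.44)/2 × 2 = 51.44
  [2→2.25]: (51.44+51.37)/2 × 0.25 = 12.85125
  [2.25→3.75]: (51.37+44.56)/2 × 1.5 = 71.9475
  [3.75→5.75]: (44.56+32.61)/2 × 2 = 77.17
  [5.75→6.25]: (32.61+29.99)/2 × 0.5 = 15.65
  [6.25→8.25]: (29.99+21.29)/2 × 2 = 51.28
  Sum = 280.33875 µg/mL·h
k_e = ln2 / t½ = 0.693147 / 4 = 0.1733 h^-1
Extrapolated tail: C_last / k_e = 21.29 / 0.1733 = 122.851
AUC_0→∞ = 280.33875 + 122.851 = 403.18975 µg/mL·h

AUC = 403 µg/mL·h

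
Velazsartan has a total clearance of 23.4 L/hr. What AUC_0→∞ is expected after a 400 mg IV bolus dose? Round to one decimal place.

AUC = 17.1 mg/L·hr

AUC_0→∞ = Dose_iv / CL
        = 400 / 23.4 = 17.094 mg/L·hr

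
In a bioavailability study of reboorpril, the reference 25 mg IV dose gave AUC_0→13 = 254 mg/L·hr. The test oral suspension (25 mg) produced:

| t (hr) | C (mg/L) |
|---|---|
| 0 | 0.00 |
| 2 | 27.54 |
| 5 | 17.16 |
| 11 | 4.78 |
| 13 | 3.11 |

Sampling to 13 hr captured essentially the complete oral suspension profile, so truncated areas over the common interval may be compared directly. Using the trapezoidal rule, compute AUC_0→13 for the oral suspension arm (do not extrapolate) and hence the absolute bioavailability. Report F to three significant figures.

Trapezoidal AUC_0→13 (oral suspension):
  [0→2]: (0.00+27.54)/2 × 2 = 27.54
  [2→5]: (27.54+17.16)/2 × 3 = 67.05
  [5→11]: (17.16+4.78)/2 × 6 = 65.82
  [11→13]: (4.78+3.11)/2 × 2 = 7.89
  Sum = 168.3 mg/L·hr
F = (AUC_ev/D_ev)/(AUC_iv/D_iv) = (168.3/25)/(254/25) = 6.732/10.16 = 0.6626

F = 0.663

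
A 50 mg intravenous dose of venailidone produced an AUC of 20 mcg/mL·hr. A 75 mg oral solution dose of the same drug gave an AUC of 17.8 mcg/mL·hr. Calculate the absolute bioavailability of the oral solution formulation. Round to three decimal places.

F = 0.593

F = (AUC_ev / D_ev) / (AUC_iv / D_iv)
  = (17.8/75) / (20/50)
  = 0.237333 / 0.4 = 0.5933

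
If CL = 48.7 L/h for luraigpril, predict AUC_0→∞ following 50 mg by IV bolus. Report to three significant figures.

AUC = 1.03 mg/L·h

AUC_0→∞ = Dose_iv / CL
        = 50 / 48.7 = 1.02669 mg/L·h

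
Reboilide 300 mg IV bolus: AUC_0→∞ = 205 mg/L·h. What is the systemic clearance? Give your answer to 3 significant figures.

CL = 1.46 L/h

CL = Dose_iv / AUC_0→∞
   = 300 / 205 = 1.46341 L/h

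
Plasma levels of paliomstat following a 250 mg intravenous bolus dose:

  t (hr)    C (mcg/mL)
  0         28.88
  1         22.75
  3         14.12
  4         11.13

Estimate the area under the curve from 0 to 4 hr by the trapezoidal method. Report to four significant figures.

AUC = 75.31 mcg/mL·hr

Trapezoidal AUC_0→4:
  [0→1]: (28.88+22.75)/2 × 1 = 25.815
  [1→3]: (22.75+14.12)/2 × 2 = 36.87
  [3→4]: (14.12+11.13)/2 × 1 = 12.625
  Sum = 75.31 mcg/mL·hr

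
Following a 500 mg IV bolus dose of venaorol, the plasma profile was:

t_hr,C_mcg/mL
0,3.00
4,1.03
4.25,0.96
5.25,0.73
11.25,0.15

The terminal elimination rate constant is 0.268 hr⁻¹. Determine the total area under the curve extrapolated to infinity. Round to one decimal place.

AUC = 12.4 mcg/mL·hr

Trapezoidal AUC_0→11.25:
  [0→4]: (3.00+1.03)/2 × 4 = 8.06
  [4→4.25]: (1.03+0.96)/2 × 0.25 = 0.24875
  [4.25→5.25]: (0.96+0.73)/2 × 1 = 0.845
  [5.25→11.25]: (0.73+0.15)/2 × 6 = 2.64
  Sum = 11.79375 mcg/mL·hr
Extrapolated tail: C_last / k_e = 0.15 / 0.268 = 0.560
AUC_0→∞ = 11.79375 + 0.560 = 12.35375 mcg/mL·hr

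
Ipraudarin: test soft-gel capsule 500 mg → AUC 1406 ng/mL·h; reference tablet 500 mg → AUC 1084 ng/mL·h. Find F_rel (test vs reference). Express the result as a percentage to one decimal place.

F_rel = (AUC_test/D_test) / (AUC_ref/D_ref)
      = (1406/500) / (1084/500)
      = 2.812 / 2.168 = 1.2970 = 129.70%

F_rel = 129.7%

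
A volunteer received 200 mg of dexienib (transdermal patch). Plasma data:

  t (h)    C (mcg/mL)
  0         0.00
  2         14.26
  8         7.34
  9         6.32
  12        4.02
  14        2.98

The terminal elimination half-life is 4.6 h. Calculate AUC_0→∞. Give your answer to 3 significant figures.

AUC = 128 mcg/mL·h

Trapezoidal AUC_0→14:
  [0→2]: (0.00+14.26)/2 × 2 = 14.26
  [2→8]: (14.26+7.34)/2 × 6 = 64.8
  [8→9]: (7.34+6.32)/2 × 1 = 6.83
  [9→12]: (6.32+4.02)/2 × 3 = 15.51
  [12→14]: (4.02+2.98)/2 × 2 = 7.0
  Sum = 108.4 mcg/mL·h
k_e = ln2 / t½ = 0.693147 / 4.6 = 0.1507 h^-1
Extrapolated tail: C_last / k_e = 2.98 / 0.1507 = 19.774
AUC_0→∞ = 108.4 + 19.774 = 128.174 mcg/mL·h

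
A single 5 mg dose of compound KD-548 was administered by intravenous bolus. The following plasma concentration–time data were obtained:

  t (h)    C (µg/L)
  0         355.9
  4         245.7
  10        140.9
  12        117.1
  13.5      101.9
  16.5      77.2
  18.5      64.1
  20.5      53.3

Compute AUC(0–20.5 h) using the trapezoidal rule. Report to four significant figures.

Trapezoidal AUC_0→20.5:
  [0→4]: (355.9+245.7)/2 × 4 = 1203.2
  [4→10]: (245.7+140.9)/2 × 6 = 1159.8
  [10→12]: (140.9+117.1)/2 × 2 = 258.0
  [12→13.5]: (117.1+101.9)/2 × 1.5 = 164.25
  [13.5→16.5]: (101.9+77.2)/2 × 3 = 268.65
  [16.5→18.5]: (77.2+64.1)/2 × 2 = 141.3
  [18.5→20.5]: (64.1+53.3)/2 × 2 = 117.4
  Sum = 3312.6 µg/L·h

AUC = 3313 µg/L·h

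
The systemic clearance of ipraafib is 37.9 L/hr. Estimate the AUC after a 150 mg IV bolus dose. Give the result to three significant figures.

AUC = 3.96 mg/L·hr

AUC_0→∞ = Dose_iv / CL
        = 150 / 37.9 = 3.95778 mg/L·hr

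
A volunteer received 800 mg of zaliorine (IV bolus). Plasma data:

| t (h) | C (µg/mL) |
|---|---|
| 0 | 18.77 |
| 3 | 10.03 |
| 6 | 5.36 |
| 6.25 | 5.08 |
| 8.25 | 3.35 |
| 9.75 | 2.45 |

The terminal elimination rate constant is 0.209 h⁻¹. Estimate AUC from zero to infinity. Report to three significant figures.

Trapezoidal AUC_0→9.75:
  [0→3]: (18.77+10.03)/2 × 3 = 43.2
  [3→6]: (10.03+5.36)/2 × 3 = 23.085
  [6→6.25]: (5.36+5.08)/2 × 0.25 = 1.305
  [6.25→8.25]: (5.08+3.35)/2 × 2 = 8.43
  [8.25→9.75]: (3.35+2.45)/2 × 1.5 = 4.35
  Sum = 80.37 µg/mL·h
Extrapolated tail: C_last / k_e = 2.45 / 0.209 = 11.722
AUC_0→∞ = 80.37 + 11.722 = 92.092 µg/mL·h

AUC = 92.1 µg/mL·h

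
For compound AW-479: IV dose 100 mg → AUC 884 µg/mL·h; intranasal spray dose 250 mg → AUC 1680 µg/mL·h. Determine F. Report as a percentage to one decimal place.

F = (AUC_ev / D_ev) / (AUC_iv / D_iv)
  = (1680/250) / (884/100)
  = 6.72 / 8.84 = 0.7602
  = 76.02%

F = 76.0%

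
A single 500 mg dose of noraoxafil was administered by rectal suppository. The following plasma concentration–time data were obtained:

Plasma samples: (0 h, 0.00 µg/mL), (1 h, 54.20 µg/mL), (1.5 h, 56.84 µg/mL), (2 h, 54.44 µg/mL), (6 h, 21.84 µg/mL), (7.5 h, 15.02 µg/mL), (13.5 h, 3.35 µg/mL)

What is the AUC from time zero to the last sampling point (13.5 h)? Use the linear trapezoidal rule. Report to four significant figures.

Trapezoidal AUC_0→13.5:
  [0→1]: (0.00+54.20)/2 × 1 = 27.1
  [1→1.5]: (54.20+56.84)/2 × 0.5 = 27.76
  [1.5→2]: (56.84+54.44)/2 × 0.5 = 27.82
  [2→6]: (54.44+21.84)/2 × 4 = 152.56
  [6→7.5]: (21.84+15.02)/2 × 1.5 = 27.645
  [7.5→13.5]: (15.02+3.35)/2 × 6 = 55.11
  Sum = 317.995 µg/mL·h

AUC = 318.0 µg/mL·h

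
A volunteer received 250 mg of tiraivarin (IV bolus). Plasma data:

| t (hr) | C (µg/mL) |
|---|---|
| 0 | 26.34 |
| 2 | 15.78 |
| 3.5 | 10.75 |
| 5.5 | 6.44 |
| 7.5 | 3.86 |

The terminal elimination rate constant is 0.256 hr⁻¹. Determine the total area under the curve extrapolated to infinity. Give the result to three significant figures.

AUC = 105 µg/mL·hr

Trapezoidal AUC_0→7.5:
  [0→2]: (26.34+15.78)/2 × 2 = 42.12
  [2→3.5]: (15.78+10.75)/2 × 1.5 = 19.8975
  [3.5→5.5]: (10.75+6.44)/2 × 2 = 17.19
  [5.5→7.5]: (6.44+3.86)/2 × 2 = 10.3
  Sum = 89.5075 µg/mL·hr
Extrapolated tail: C_last / k_e = 3.86 / 0.256 = 15.078
AUC_0→∞ = 89.5075 + 15.078 = 104.5855 µg/mL·hr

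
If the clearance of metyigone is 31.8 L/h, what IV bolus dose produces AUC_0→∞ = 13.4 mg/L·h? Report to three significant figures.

Dose_iv = CL × AUC_0→∞
     = 31.8 × 13.4 = 426.12 mg

Dose = 426 mg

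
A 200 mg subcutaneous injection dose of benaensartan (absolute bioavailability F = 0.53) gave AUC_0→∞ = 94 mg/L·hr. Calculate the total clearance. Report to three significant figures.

CL = F × Dose / AUC_0→∞
   = 0.53 × 200 / 94 = 1.12766 L/hr

CL = 1.13 L/hr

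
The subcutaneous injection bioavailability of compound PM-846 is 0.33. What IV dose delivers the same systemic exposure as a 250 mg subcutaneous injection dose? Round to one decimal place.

Systemic exposure from an extravascular dose = F × D_ev, so the equivalent IV dose is F × D_ev.
D_iv = F × D_ev = 0.33 × 250 = 82.5 mg

D_iv = 82.5 mg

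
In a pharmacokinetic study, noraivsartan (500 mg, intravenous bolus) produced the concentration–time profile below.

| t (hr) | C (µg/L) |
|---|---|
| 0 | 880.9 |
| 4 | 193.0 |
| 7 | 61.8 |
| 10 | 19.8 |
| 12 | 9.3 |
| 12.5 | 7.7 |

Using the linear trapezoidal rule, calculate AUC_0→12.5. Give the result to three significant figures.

Trapezoidal AUC_0→12.5:
  [0→4]: (880.9+193.0)/2 × 4 = 2147.8
  [4→7]: (193.0+61.8)/2 × 3 = 382.2
  [7→10]: (61.8+19.8)/2 × 3 = 122.4
  [10→12]: (19.8+9.3)/2 × 2 = 29.1
  [12→12.5]: (9.3+7.7)/2 × 0.5 = 4.25
  Sum = 2685.75 µg/L·hr

AUC = 2690 µg/L·hr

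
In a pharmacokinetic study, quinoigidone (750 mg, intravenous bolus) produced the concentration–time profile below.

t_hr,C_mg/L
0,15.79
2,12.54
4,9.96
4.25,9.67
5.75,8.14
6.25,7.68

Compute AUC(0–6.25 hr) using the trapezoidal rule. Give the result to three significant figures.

AUC = 70.6 mg/L·hr

Trapezoidal AUC_0→6.25:
  [0→2]: (15.79+12.54)/2 × 2 = 28.33
  [2→4]: (12.54+9.96)/2 × 2 = 22.5
  [4→4.25]: (9.96+9.67)/2 × 0.25 = 2.45375
  [4.25→5.75]: (9.67+8.14)/2 × 1.5 = 13.3575
  [5.75→6.25]: (8.14+7.68)/2 × 0.5 = 3.955
  Sum = 70.59625 mg/L·hr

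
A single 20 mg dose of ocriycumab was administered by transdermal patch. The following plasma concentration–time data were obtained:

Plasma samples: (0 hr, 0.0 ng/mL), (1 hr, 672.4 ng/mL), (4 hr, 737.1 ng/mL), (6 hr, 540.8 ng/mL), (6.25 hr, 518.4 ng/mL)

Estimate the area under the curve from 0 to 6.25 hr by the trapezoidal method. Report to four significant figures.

Trapezoidal AUC_0→6.25:
  [0→1]: (0.0+672.4)/2 × 1 = 336.2
  [1→4]: (672.4+737.1)/2 × 3 = 2114.25
  [4→6]: (737.1+540.8)/2 × 2 = 1277.9
  [6→6.25]: (540.8+518.4)/2 × 0.25 = 132.4
  Sum = 3860.75 ng/mL·hr

AUC = 3861 ng/mL·hr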